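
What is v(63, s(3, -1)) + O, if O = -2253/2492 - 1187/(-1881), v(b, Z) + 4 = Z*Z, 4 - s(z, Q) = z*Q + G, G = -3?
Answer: 448715503/4687452 ≈ 95.727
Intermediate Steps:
s(z, Q) = 7 - Q*z (s(z, Q) = 4 - (z*Q - 3) = 4 - (Q*z - 3) = 4 - (-3 + Q*z) = 4 + (3 - Q*z) = 7 - Q*z)
v(b, Z) = -4 + Z² (v(b, Z) = -4 + Z*Z = -4 + Z²)
O = -1279889/4687452 (O = -2253*1/2492 - 1187*(-1/1881) = -2253/2492 + 1187/1881 = -1279889/4687452 ≈ -0.27305)
v(63, s(3, -1)) + O = (-4 + (7 - 1*(-1)*3)²) - 1279889/4687452 = (-4 + (7 + 3)²) - 1279889/4687452 = (-4 + 10²) - 1279889/4687452 = (-4 + 100) - 1279889/4687452 = 96 - 1279889/4687452 = 448715503/4687452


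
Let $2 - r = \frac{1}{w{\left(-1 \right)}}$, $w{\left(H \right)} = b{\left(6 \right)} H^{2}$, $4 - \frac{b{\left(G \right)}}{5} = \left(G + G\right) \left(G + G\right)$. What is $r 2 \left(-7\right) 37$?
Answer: $- \frac{51837}{50} \approx -1036.7$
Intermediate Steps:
$b{\left(G \right)} = 20 - 20 G^{2}$ ($b{\left(G \right)} = 20 - 5 \left(G + G\right) \left(G + G\right) = 20 - 5 \cdot 2 G 2 G = 20 - 5 \cdot 4 G^{2} = 20 - 20 G^{2}$)
$w{\left(H \right)} = - 700 H^{2}$ ($w{\left(H \right)} = \left(20 - 20 \cdot 6^{2}\right) H^{2} = \left(20 - 720\right) H^{2} = - 700 H^{2}$)
$r = \frac{1401}{700}$ ($r = 2 - \frac{1}{\left(-700\right) \left(-1\right)^{2}} = 2 - \frac{1}{\left(-700\right) 1} = 2 - \frac{1}{-700} = 2 - - \frac{1}{700} = 2 + \frac{1}{700} = \frac{1401}{700} \approx 2.0014$)
$r 2 \left(-7\right) 37 = \frac{1401 \cdot 2 \left(-7\right)}{700} \cdot 37 = \frac{1401}{700} \left(-14\right) 37 = \left(- \frac{1401}{50}\right) 37 = - \frac{51837}{50}$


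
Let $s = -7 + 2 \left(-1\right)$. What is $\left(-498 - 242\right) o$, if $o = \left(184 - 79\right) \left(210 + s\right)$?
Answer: $-15617700$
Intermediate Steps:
$s = -9$ ($s = -7 - 2 = -9$)
$o = 21105$ ($o = \left(184 - 79\right) \left(210 - 9\right) = 105 \cdot 201 = 21105$)
$\left(-498 - 242\right) o = \left(-498 - 242\right) 21105 = \left(-740\right) 21105 = -15617700$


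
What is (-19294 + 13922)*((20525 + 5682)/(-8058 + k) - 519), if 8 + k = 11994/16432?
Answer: 185905941438476/66264259 ≈ 2.8055e+6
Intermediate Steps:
k = -59731/8216 (k = -8 + 11994/16432 = -8 + 11994*(1/16432) = -8 + 5997/8216 = -59731/8216 ≈ -7.2701)
(-19294 + 13922)*((20525 + 5682)/(-8058 + k) - 519) = (-19294 + 13922)*((20525 + 5682)/(-8058 - 59731/8216) - 519) = -5372*(26207/(-66264259/8216) - 519) = -5372*(26207*(-8216/66264259) - 519) = -5372*(-215316712/66264259 - 519) = -5372*(-34606467133/66264259) = 185905941438476/66264259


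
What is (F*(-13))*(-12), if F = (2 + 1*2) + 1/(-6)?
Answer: 598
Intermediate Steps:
F = 23/6 (F = (2 + 2) - ⅙ = 4 - ⅙ = 23/6 ≈ 3.8333)
(F*(-13))*(-12) = ((23/6)*(-13))*(-12) = -299/6*(-12) = 598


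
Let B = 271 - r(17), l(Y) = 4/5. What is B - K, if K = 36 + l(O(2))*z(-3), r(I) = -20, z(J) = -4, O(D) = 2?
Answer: 1291/5 ≈ 258.20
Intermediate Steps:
l(Y) = ⅘ (l(Y) = 4*(⅕) = ⅘)
B = 291 (B = 271 - 1*(-20) = 271 + 20 = 291)
K = 164/5 (K = 36 + (⅘)*(-4) = 36 - 16/5 = 164/5 ≈ 32.800)
B - K = 291 - 1*164/5 = 291 - 164/5 = 1291/5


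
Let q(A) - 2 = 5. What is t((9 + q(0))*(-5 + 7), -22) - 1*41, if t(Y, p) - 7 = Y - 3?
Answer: -5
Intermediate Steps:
q(A) = 7 (q(A) = 2 + 5 = 7)
t(Y, p) = 4 + Y (t(Y, p) = 7 + (Y - 3) = 7 + (-3 + Y) = 4 + Y)
t((9 + q(0))*(-5 + 7), -22) - 1*41 = (4 + (9 + 7)*(-5 + 7)) - 1*41 = (4 + 16*2) - 41 = (4 + 32) - 41 = 36 - 41 = -5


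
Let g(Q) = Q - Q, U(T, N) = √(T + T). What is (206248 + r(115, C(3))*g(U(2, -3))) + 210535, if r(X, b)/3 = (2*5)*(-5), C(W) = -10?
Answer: 416783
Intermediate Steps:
U(T, N) = √2*√T (U(T, N) = √(2*T) = √2*√T)
r(X, b) = -150 (r(X, b) = 3*((2*5)*(-5)) = 3*(10*(-5)) = 3*(-50) = -150)
g(Q) = 0
(206248 + r(115, C(3))*g(U(2, -3))) + 210535 = (206248 - 150*0) + 210535 = (206248 + 0) + 210535 = 206248 + 210535 = 416783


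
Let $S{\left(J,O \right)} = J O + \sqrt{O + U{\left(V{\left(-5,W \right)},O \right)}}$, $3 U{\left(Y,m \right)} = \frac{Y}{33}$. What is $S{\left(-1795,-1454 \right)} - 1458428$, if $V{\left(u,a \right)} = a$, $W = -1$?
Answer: $1151502 + \frac{i \sqrt{1583417}}{33} \approx 1.1515 \cdot 10^{6} + 38.131 i$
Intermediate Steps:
$U{\left(Y,m \right)} = \frac{Y}{99}$ ($U{\left(Y,m \right)} = \frac{Y \frac{1}{33}}{3} = \frac{\frac{1}{33} Y}{3} = \frac{Y}{99}$)
$S{\left(J,O \right)} = \sqrt{- \frac{1}{99} + O} + J O$ ($S{\left(J,O \right)} = J O + \sqrt{O + \frac{1}{99} \left(-1\right)} = J O + \sqrt{O - \frac{1}{99}} = J O + \sqrt{- \frac{1}{99} + O} = \sqrt{- \frac{1}{99} + O} + J O$)
$S{\left(-1795,-1454 \right)} - 1458428 = \left(\frac{\sqrt{-11 + 1089 \left(-1454\right)}}{33} - -2609930\right) - 1458428 = \left(\frac{\sqrt{-11 - 1583406}}{33} + 2609930\right) - 1458428 = \left(\frac{\sqrt{-1583417}}{33} + 2609930\right) - 1458428 = \left(\frac{i \sqrt{1583417}}{33} + 2609930\right) - 1458428 = \left(2609930 + \frac{i \sqrt{1583417}}{33}\right) - 1458428 = 1151502 + \frac{i \sqrt{1583417}}{33}$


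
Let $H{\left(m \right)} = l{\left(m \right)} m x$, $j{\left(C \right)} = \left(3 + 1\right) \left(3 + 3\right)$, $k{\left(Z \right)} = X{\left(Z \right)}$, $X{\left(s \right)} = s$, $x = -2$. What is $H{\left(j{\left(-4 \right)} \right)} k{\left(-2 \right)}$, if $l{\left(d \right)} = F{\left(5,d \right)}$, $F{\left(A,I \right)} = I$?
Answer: $2304$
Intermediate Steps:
$k{\left(Z \right)} = Z$
$l{\left(d \right)} = d$
$j{\left(C \right)} = 24$ ($j{\left(C \right)} = 4 \cdot 6 = 24$)
$H{\left(m \right)} = - 2 m^{2}$ ($H{\left(m \right)} = m m \left(-2\right) = m^{2} \left(-2\right) = - 2 m^{2}$)
$H{\left(j{\left(-4 \right)} \right)} k{\left(-2 \right)} = - 2 \cdot 24^{2} \left(-2\right) = \left(-2\right) 576 \left(-2\right) = \left(-1152\right) \left(-2\right) = 2304$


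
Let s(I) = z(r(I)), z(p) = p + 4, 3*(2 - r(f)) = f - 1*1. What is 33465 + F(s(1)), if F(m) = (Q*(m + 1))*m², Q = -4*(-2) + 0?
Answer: 35481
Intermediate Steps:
r(f) = 7/3 - f/3 (r(f) = 2 - (f - 1*1)/3 = 2 - (f - 1)/3 = 2 - (-1 + f)/3 = 2 + (⅓ - f/3) = 7/3 - f/3)
z(p) = 4 + p
s(I) = 19/3 - I/3 (s(I) = 4 + (7/3 - I/3) = 19/3 - I/3)
Q = 8 (Q = 8 + 0 = 8)
F(m) = m²*(8 + 8*m) (F(m) = (8*(m + 1))*m² = (8*(1 + m))*m² = (8 + 8*m)*m² = m²*(8 + 8*m))
33465 + F(s(1)) = 33465 + 8*(19/3 - ⅓*1)²*(1 + (19/3 - ⅓*1)) = 33465 + 8*(19/3 - ⅓)²*(1 + (19/3 - ⅓)) = 33465 + 8*6²*(1 + 6) = 33465 + 8*36*7 = 33465 + 2016 = 35481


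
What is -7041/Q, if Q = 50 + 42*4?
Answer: -7041/218 ≈ -32.298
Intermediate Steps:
Q = 218 (Q = 50 + 168 = 218)
-7041/Q = -7041/218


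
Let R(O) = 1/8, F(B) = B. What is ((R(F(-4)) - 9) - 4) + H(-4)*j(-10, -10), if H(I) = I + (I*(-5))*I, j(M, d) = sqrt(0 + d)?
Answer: -103/8 - 84*I*sqrt(10) ≈ -12.875 - 265.63*I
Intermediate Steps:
j(M, d) = sqrt(d)
R(O) = 1/8
H(I) = I - 5*I**2 (H(I) = I + (-5*I)*I = I - 5*I**2)
((R(F(-4)) - 9) - 4) + H(-4)*j(-10, -10) = ((1/8 - 9) - 4) + (-4*(1 - 5*(-4)))*sqrt(-10) = (-71/8 - 4) + (-4*(1 + 20))*(I*sqrt(10)) = -103/8 + (-4*21)*(I*sqrt(10)) = -103/8 - 84*I*sqrt(10)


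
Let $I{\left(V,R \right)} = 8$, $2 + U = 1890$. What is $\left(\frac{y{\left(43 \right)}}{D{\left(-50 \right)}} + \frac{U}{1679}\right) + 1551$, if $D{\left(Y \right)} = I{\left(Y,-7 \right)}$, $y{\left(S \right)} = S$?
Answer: $\frac{20920333}{13432} \approx 1557.5$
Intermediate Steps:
$U = 1888$ ($U = -2 + 1890 = 1888$)
$D{\left(Y \right)} = 8$
$\left(\frac{y{\left(43 \right)}}{D{\left(-50 \right)}} + \frac{U}{1679}\right) + 1551 = \left(\frac{43}{8} + \frac{1888}{1679}\right) + 1551 = \frac{87301}{13432} + 1551 = \frac{20920333}{13432}$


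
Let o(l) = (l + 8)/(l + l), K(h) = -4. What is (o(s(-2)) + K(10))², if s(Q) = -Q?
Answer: 9/4 ≈ 2.2500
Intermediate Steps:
o(l) = (8 + l)/(2*l) (o(l) = (8 + l)/((2*l)) = (8 + l)*(1/(2*l)) = (8 + l)/(2*l))
(o(s(-2)) + K(10))² = ((8 - 1*(-2))/(2*((-1*(-2)))) - 4)² = ((½)*(8 + 2)/2 - 4)² = ((½)*(½)*10 - 4)² = (5/2 - 4)² = (-3/2)² = 9/4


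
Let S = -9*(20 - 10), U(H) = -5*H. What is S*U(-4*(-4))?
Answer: 7200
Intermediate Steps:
S = -90 (S = -9*10 = -90)
S*U(-4*(-4)) = -(-450)*(-4*(-4)) = -(-450)*16 = -90*(-80) = 7200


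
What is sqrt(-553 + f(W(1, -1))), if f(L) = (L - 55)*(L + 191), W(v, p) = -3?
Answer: 3*I*sqrt(1273) ≈ 107.04*I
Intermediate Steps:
f(L) = (-55 + L)*(191 + L)
sqrt(-553 + f(W(1, -1))) = sqrt(-553 + (-10505 + (-3)**2 + 136*(-3))) = sqrt(-553 + (-10505 + 9 - 408)) = sqrt(-553 - 10904) = sqrt(-11457) = 3*I*sqrt(1273)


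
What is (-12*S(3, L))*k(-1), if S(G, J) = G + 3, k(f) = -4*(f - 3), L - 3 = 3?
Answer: -1152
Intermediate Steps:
L = 6 (L = 3 + 3 = 6)
k(f) = 12 - 4*f (k(f) = -4*(-3 + f) = 12 - 4*f)
S(G, J) = 3 + G
(-12*S(3, L))*k(-1) = (-12*(3 + 3))*(12 - 4*(-1)) = (-12*6)*(12 + 4) = -72*16 = -1152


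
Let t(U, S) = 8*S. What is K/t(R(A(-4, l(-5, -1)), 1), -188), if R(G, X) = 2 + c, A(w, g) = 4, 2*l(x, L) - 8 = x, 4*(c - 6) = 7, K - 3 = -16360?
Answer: 16357/1504 ≈ 10.876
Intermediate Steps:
K = -16357 (K = 3 - 16360 = -16357)
c = 31/4 (c = 6 + (¼)*7 = 6 + 7/4 = 31/4 ≈ 7.7500)
l(x, L) = 4 + x/2
R(G, X) = 39/4 (R(G, X) = 2 + 31/4 = 39/4)
K/t(R(A(-4, l(-5, -1)), 1), -188) = -16357/(8*(-188)) = -16357/(-1504) = -16357*(-1/1504) = 16357/1504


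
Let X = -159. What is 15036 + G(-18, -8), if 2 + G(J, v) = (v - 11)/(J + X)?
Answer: 2661037/177 ≈ 15034.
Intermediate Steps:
G(J, v) = -2 + (-11 + v)/(-159 + J) (G(J, v) = -2 + (v - 11)/(J - 159) = -2 + (-11 + v)/(-159 + J))
15036 + G(-18, -8) = 15036 + (307 - 8 - 2*(-18))/(-159 - 18) = 15036 + (307 - 8 + 36)/(-177) = 15036 - 1/177*335 = 15036 - 335/177 = 2661037/177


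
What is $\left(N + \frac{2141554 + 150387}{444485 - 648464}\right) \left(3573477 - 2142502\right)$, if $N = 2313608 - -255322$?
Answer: $\frac{749838742499985775}{203979} \approx 3.6761 \cdot 10^{12}$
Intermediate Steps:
$N = 2568930$ ($N = 2313608 + 255322 = 2568930$)
$\left(N + \frac{2141554 + 150387}{444485 - 648464}\right) \left(3573477 - 2142502\right) = \left(2568930 + \frac{2141554 + 150387}{444485 - 648464}\right) \left(3573477 - 2142502\right) = \left(2568930 + \frac{2291941}{-203979}\right) 1430975 = \left(2568930 + 2291941 \left(- \frac{1}{203979}\right)\right) 1430975 = \left(2568930 - \frac{2291941}{203979}\right) 1430975 = \frac{524005480529}{203979} \cdot 1430975 = \frac{749838742499985775}{203979}$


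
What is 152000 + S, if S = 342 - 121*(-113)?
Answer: 166015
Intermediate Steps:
S = 14015 (S = 342 + 13673 = 14015)
152000 + S = 152000 + 14015 = 166015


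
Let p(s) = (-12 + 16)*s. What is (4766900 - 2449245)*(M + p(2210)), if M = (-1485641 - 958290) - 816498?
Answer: -7536061503795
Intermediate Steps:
M = -3260429 (M = -2443931 - 816498 = -3260429)
p(s) = 4*s
(4766900 - 2449245)*(M + p(2210)) = (4766900 - 2449245)*(-3260429 + 4*2210) = 2317655*(-3260429 + 8840) = 2317655*(-3251589) = -7536061503795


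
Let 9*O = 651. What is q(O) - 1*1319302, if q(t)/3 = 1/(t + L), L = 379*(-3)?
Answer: -4213850597/3194 ≈ -1.3193e+6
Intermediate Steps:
O = 217/3 (O = (1/9)*651 = 217/3 ≈ 72.333)
L = -1137
q(t) = 3/(-1137 + t) (q(t) = 3/(t - 1137) = 3/(-1137 + t))
q(O) - 1*1319302 = 3/(-1137 + 217/3) - 1*1319302 = 3/(-3194/3) - 1319302 = 3*(-3/3194) - 1319302 = -9/3194 - 1319302 = -4213850597/3194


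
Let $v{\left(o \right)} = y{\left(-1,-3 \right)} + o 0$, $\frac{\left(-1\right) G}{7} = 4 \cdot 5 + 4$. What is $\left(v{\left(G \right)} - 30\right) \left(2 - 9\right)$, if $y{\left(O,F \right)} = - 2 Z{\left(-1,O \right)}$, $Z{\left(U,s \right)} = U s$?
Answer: $224$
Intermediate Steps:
$G = -168$ ($G = - 7 \left(4 \cdot 5 + 4\right) = - 7 \left(20 + 4\right) = \left(-7\right) 24 = -168$)
$y{\left(O,F \right)} = 2 O$ ($y{\left(O,F \right)} = - 2 \left(- O\right) = 2 O$)
$v{\left(o \right)} = -2$ ($v{\left(o \right)} = 2 \left(-1\right) + o 0 = -2 + 0 = -2$)
$\left(v{\left(G \right)} - 30\right) \left(2 - 9\right) = \left(-2 - 30\right) \left(2 - 9\right) = \left(-32\right) \left(-7\right) = 224$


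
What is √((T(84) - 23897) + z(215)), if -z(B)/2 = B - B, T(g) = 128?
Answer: 3*I*√2641 ≈ 154.17*I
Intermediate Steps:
z(B) = 0 (z(B) = -2*(B - B) = -2*0 = 0)
√((T(84) - 23897) + z(215)) = √((128 - 23897) + 0) = √(-23769 + 0) = √(-23769) = 3*I*√2641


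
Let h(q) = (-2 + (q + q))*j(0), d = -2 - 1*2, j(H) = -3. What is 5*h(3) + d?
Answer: -64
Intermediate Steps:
d = -4 (d = -2 - 2 = -4)
h(q) = 6 - 6*q (h(q) = (-2 + (q + q))*(-3) = (-2 + 2*q)*(-3) = 6 - 6*q)
5*h(3) + d = 5*(6 - 6*3) - 4 = 5*(6 - 18) - 4 = 5*(-12) - 4 = -60 - 4 = -64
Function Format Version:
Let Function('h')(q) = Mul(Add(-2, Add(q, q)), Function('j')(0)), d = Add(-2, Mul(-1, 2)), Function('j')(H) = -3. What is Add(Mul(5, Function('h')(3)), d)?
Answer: -64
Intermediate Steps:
d = -4 (d = Add(-2, -2) = -4)
Function('h')(q) = Add(6, Mul(-6, q)) (Function('h')(q) = Mul(Add(-2, Add(q, q)), -3) = Mul(Add(-2, Mul(2, q)), -3) = Add(6, Mul(-6, q)))
Add(Mul(5, Function('h')(3)), d) = Add(Mul(5, Add(6, Mul(-6, 3))), -4) = Add(Mul(5, Add(6, -18)), -4) = Add(Mul(5, -12), -4) = Add(-60, -4) = -64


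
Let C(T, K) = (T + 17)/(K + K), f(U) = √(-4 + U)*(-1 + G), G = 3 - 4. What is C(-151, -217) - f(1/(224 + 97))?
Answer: 67/217 + 2*I*√411843/321 ≈ 0.30876 + 3.9984*I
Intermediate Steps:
G = -1
f(U) = -2*√(-4 + U) (f(U) = √(-4 + U)*(-1 - 1) = √(-4 + U)*(-2) = -2*√(-4 + U))
C(T, K) = (17 + T)/(2*K) (C(T, K) = (17 + T)/((2*K)) = (17 + T)*(1/(2*K)) = (17 + T)/(2*K))
C(-151, -217) - f(1/(224 + 97)) = (½)*(17 - 151)/(-217) - (-2)*√(-4 + 1/(224 + 97)) = (½)*(-1/217)*(-134) - (-2)*√(-4 + 1/321) = 67/217 - (-2)*√(-4 + 1/321) = 67/217 - (-2)*√(-1283/321) = 67/217 - (-2)*I*√411843/321 = 67/217 + 2*I*√411843/321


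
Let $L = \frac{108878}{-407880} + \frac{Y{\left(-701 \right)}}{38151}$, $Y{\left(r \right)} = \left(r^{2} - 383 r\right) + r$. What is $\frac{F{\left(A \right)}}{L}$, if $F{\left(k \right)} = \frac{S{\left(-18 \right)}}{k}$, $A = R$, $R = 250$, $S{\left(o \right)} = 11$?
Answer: $\frac{28816722}{12857818075} \approx 0.0022412$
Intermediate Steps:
$Y{\left(r \right)} = r^{2} - 382 r$
$A = 250$
$F{\left(k \right)} = \frac{11}{k}$
$L = \frac{514312723}{26197020}$ ($L = \frac{108878}{-407880} + \frac{\left(-701\right) \left(-382 - 701\right)}{38151} = 108878 \left(- \frac{1}{407880}\right) + \left(-701\right) \left(-1083\right) \frac{1}{38151} = - \frac{4949}{18540} + 759183 \cdot \frac{1}{38151} = - \frac{4949}{18540} + \frac{253061}{12717} = \frac{514312723}{26197020} \approx 19.632$)
$\frac{F{\left(A \right)}}{L} = \frac{11 \cdot \frac{1}{250}}{\frac{514312723}{26197020}} = 11 \cdot \frac{1}{250} \cdot \frac{26197020}{514312723} = \frac{11}{250} \cdot \frac{26197020}{514312723} = \frac{28816722}{12857818075}$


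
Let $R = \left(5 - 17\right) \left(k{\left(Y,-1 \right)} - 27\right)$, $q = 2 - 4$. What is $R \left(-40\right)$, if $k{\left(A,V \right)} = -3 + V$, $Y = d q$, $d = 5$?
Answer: $-14880$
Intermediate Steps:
$q = -2$
$Y = -10$ ($Y = 5 \left(-2\right) = -10$)
$R = 372$ ($R = \left(5 - 17\right) \left(\left(-3 - 1\right) - 27\right) = - 12 \left(-4 - 27\right) = \left(-12\right) \left(-31\right) = 372$)
$R \left(-40\right) = 372 \left(-40\right) = -14880$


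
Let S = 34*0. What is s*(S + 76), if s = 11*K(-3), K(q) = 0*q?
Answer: 0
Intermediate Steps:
K(q) = 0
S = 0
s = 0 (s = 11*0 = 0)
s*(S + 76) = 0*(0 + 76) = 0*76 = 0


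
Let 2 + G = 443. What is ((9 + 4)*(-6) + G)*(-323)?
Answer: -117249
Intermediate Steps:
G = 441 (G = -2 + 443 = 441)
((9 + 4)*(-6) + G)*(-323) = ((9 + 4)*(-6) + 441)*(-323) = (13*(-6) + 441)*(-323) = (-78 + 441)*(-323) = 363*(-323) = -117249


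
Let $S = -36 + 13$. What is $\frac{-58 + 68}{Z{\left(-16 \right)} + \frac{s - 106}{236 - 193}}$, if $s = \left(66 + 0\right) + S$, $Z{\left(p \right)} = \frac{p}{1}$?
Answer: $- \frac{430}{751} \approx -0.57257$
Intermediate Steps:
$S = -23$
$Z{\left(p \right)} = p$ ($Z{\left(p \right)} = p 1 = p$)
$s = 43$ ($s = \left(66 + 0\right) - 23 = 66 - 23 = 43$)
$\frac{-58 + 68}{Z{\left(-16 \right)} + \frac{s - 106}{236 - 193}} = \frac{-58 + 68}{-16 + \frac{43 - 106}{236 - 193}} = \frac{10}{-16 - \frac{63}{43}} = \frac{10}{- \frac{751}{43}} = 10 \left(- \frac{43}{751}\right) = - \frac{430}{751}$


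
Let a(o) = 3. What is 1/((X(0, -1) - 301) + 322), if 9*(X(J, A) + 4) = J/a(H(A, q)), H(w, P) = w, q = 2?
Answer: 1/17 ≈ 0.058824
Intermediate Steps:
X(J, A) = -4 + J/27 (X(J, A) = -4 + (J/3)/9 = -4 + J/27)
1/((X(0, -1) - 301) + 322) = 1/(((-4 + (1/27)*0) - 301) + 322) = 1/(((-4 + 0) - 301) + 322) = 1/((-4 - 301) + 322) = 1/(-305 + 322) = 1/17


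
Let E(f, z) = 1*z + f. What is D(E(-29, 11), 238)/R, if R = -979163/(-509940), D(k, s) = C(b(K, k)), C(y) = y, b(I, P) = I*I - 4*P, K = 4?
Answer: 44874720/979163 ≈ 45.830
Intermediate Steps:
b(I, P) = I² - 4*P
E(f, z) = f + z (E(f, z) = z + f = f + z)
D(k, s) = 16 - 4*k (D(k, s) = 4² - 4*k = 16 - 4*k)
R = 979163/509940 (R = -979163*(-1/509940) = 979163/509940 ≈ 1.9202)
D(E(-29, 11), 238)/R = (16 - 4*(-29 + 11))/(979163/509940) = (16 - 4*(-18))*(509940/979163) = (16 + 72)*(509940/979163) = 88*(509940/979163) = 44874720/979163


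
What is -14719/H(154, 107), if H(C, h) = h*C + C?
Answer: -14719/16632 ≈ -0.88498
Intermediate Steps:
H(C, h) = C + C*h (H(C, h) = C*h + C = C + C*h)
-14719/H(154, 107) = -14719*1/(154*(1 + 107)) = -14719/(154*108) = -14719/16632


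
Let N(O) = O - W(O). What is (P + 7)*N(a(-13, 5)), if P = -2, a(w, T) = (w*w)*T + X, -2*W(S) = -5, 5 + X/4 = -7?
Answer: 7945/2 ≈ 3972.5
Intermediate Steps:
X = -48 (X = -20 + 4*(-7) = -20 - 28 = -48)
W(S) = 5/2 (W(S) = -½*(-5) = 5/2)
a(w, T) = -48 + T*w² (a(w, T) = (w*w)*T - 48 = w²*T - 48 = T*w² - 48 = -48 + T*w²)
N(O) = -5/2 + O (N(O) = O - 1*5/2 = O - 5/2 = -5/2 + O)
(P + 7)*N(a(-13, 5)) = (-2 + 7)*(-5/2 + (-48 + 5*(-13)²)) = 5*(-5/2 + (-48 + 5*169)) = 5*(-5/2 + (-48 + 845)) = 5*(-5/2 + 797) = 5*(1589/2) = 7945/2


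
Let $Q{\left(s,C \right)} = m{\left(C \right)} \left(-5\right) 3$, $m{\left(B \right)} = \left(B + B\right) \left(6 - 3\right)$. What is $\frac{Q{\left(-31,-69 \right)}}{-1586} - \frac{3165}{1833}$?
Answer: $- \frac{210290}{37271} \approx -5.6422$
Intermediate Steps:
$m{\left(B \right)} = 6 B$ ($m{\left(B \right)} = 2 B 3 = 6 B$)
$Q{\left(s,C \right)} = - 90 C$ ($Q{\left(s,C \right)} = 6 C \left(-5\right) 3 = - 30 C 3 = - 90 C$)
$\frac{Q{\left(-31,-69 \right)}}{-1586} - \frac{3165}{1833} = \frac{\left(-90\right) \left(-69\right)}{-1586} - \frac{3165}{1833} = 6210 \left(- \frac{1}{1586}\right) - \frac{1055}{611} = - \frac{3105}{793} - \frac{1055}{611} = - \frac{210290}{37271}$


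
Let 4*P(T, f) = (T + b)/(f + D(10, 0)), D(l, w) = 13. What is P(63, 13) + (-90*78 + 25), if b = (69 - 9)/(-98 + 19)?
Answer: -57466003/8216 ≈ -6994.4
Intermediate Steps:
b = -60/79 (b = 60/(-79) = 60*(-1/79) = -60/79 ≈ -0.75949)
P(T, f) = (-60/79 + T)/(4*(13 + f)) (P(T, f) = ((T - 60/79)/(f + 13))/4 = ((-60/79 + T)/(13 + f))/4 = (-60/79 + T)/(4*(13 + f)))
P(63, 13) + (-90*78 + 25) = (-60 + 79*63)/(316*(13 + 13)) + (-90*78 + 25) = (1/316)*(-60 + 4977)/26 + (-7020 + 25) = (1/316)*(1/26)*4917 - 6995 = 4917/8216 - 6995 = -57466003/8216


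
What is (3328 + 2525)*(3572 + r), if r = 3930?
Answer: 43909206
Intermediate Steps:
(3328 + 2525)*(3572 + r) = (3328 + 2525)*(3572 + 3930) = 5853*7502 = 43909206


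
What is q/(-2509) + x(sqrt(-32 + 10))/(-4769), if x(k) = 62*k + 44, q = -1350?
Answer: 6327754/11965421 - 62*I*sqrt(22)/4769 ≈ 0.52884 - 0.060978*I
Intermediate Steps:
x(k) = 44 + 62*k
q/(-2509) + x(sqrt(-32 + 10))/(-4769) = -1350/(-2509) + (44 + 62*sqrt(-32 + 10))/(-4769) = -1350*(-1/2509) + (44 + 62*sqrt(-22))*(-1/4769) = 1350/2509 + (44 + 62*(I*sqrt(22)))*(-1/4769) = 1350/2509 + (44 + 62*I*sqrt(22))*(-1/4769) = 1350/2509 + (-44/4769 - 62*I*sqrt(22)/4769) = 6327754/11965421 - 62*I*sqrt(22)/4769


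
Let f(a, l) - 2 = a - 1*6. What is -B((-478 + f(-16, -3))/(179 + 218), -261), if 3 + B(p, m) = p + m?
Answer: 105306/397 ≈ 265.25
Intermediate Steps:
f(a, l) = -4 + a (f(a, l) = 2 + (a - 1*6) = 2 + (a - 6) = 2 + (-6 + a) = -4 + a)
B(p, m) = -3 + m + p (B(p, m) = -3 + (p + m) = -3 + (m + p) = -3 + m + p)
-B((-478 + f(-16, -3))/(179 + 218), -261) = -(-3 - 261 + (-478 + (-4 - 16))/(179 + 218)) = -(-3 - 261 + (-478 - 20)/397) = -(-3 - 261 - 498*1/397) = -(-3 - 261 - 498/397) = -1*(-105306/397) = 105306/397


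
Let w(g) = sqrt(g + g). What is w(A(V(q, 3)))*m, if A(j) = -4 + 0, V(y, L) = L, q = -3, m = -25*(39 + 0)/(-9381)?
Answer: 650*I*sqrt(2)/3127 ≈ 0.29397*I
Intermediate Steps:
m = 325/3127 (m = -25*39*(-1/9381) = -975*(-1/9381) = 325/3127 ≈ 0.10393)
A(j) = -4
w(g) = sqrt(2)*sqrt(g) (w(g) = sqrt(2*g) = sqrt(2)*sqrt(g))
w(A(V(q, 3)))*m = (sqrt(2)*sqrt(-4))*(325/3127) = (sqrt(2)*(2*I))*(325/3127) = (2*I*sqrt(2))*(325/3127) = 650*I*sqrt(2)/3127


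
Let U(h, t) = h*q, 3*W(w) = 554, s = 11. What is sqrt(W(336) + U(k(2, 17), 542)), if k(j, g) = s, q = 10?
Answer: 2*sqrt(663)/3 ≈ 17.166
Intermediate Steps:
W(w) = 554/3 (W(w) = (1/3)*554 = 554/3)
k(j, g) = 11
U(h, t) = 10*h (U(h, t) = h*10 = 10*h)
sqrt(W(336) + U(k(2, 17), 542)) = sqrt(554/3 + 10*11) = sqrt(554/3 + 110) = sqrt(884/3) = 2*sqrt(663)/3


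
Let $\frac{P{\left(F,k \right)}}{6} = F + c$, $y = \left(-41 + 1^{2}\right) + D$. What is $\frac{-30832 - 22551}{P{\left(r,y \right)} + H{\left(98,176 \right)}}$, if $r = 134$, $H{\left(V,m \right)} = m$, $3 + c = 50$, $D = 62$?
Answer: $- \frac{53383}{1262} \approx -42.3$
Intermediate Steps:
$y = 22$ ($y = \left(-41 + 1^{2}\right) + 62 = \left(-41 + 1\right) + 62 = -40 + 62 = 22$)
$c = 47$ ($c = -3 + 50 = 47$)
$P{\left(F,k \right)} = 282 + 6 F$ ($P{\left(F,k \right)} = 6 \left(F + 47\right) = 6 \left(47 + F\right) = 282 + 6 F$)
$\frac{-30832 - 22551}{P{\left(r,y \right)} + H{\left(98,176 \right)}} = \frac{-30832 - 22551}{\left(282 + 6 \cdot 134\right) + 176} = - \frac{53383}{\left(282 + 804\right) + 176} = - \frac{53383}{1086 + 176} = - \frac{53383}{1262}$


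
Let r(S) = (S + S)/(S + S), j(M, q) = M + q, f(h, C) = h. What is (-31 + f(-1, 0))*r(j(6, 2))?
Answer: -32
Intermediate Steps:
r(S) = 1 (r(S) = (2*S)/((2*S)) = (2*S)*(1/(2*S)) = 1)
(-31 + f(-1, 0))*r(j(6, 2)) = (-31 - 1)*1 = -32*1 = -32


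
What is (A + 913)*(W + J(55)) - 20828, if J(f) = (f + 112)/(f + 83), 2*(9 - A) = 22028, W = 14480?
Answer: -3361799618/23 ≈ -1.4617e+8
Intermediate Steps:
A = -11005 (A = 9 - ½*22028 = 9 - 11014 = -11005)
J(f) = (112 + f)/(83 + f)
(A + 913)*(W + J(55)) - 20828 = (-11005 + 913)*(14480 + (112 + 55)/(83 + 55)) - 20828 = -10092*(14480 + 167/138) - 20828 = -10092*1998407/138 - 20828 = -3361320574/23 - 20828 = -3361799618/23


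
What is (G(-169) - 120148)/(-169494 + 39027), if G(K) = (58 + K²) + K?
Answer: 30566/43489 ≈ 0.70284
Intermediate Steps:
G(K) = 58 + K + K²
(G(-169) - 120148)/(-169494 + 39027) = ((58 - 169 + (-169)²) - 120148)/(-169494 + 39027) = ((58 - 169 + 28561) - 120148)/(-130467) = (28450 - 120148)*(-1/130467) = -91698*(-1/130467) = 30566/43489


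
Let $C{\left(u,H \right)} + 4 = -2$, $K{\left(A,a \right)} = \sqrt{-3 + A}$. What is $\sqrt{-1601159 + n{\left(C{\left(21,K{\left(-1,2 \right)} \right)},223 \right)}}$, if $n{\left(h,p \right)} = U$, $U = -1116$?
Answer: $5 i \sqrt{64091} \approx 1265.8 i$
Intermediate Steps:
$C{\left(u,H \right)} = -6$ ($C{\left(u,H \right)} = -4 - 2 = -6$)
$n{\left(h,p \right)} = -1116$
$\sqrt{-1601159 + n{\left(C{\left(21,K{\left(-1,2 \right)} \right)},223 \right)}} = \sqrt{-1601159 - 1116} = \sqrt{-1602275} = 5 i \sqrt{64091}$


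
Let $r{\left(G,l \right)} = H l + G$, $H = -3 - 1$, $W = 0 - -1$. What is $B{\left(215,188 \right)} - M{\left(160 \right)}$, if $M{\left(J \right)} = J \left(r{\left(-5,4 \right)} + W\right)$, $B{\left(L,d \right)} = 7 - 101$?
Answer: $3106$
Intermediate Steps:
$W = 1$ ($W = 0 + 1 = 1$)
$H = -4$
$r{\left(G,l \right)} = G - 4 l$ ($r{\left(G,l \right)} = - 4 l + G = G - 4 l$)
$B{\left(L,d \right)} = -94$ ($B{\left(L,d \right)} = 7 - 101 = -94$)
$M{\left(J \right)} = - 20 J$ ($M{\left(J \right)} = J \left(\left(-5 - 16\right) + 1\right) = J \left(-21 + 1\right) = J \left(-20\right) = - 20 J$)
$B{\left(215,188 \right)} - M{\left(160 \right)} = -94 - \left(-20\right) 160 = -94 - -3200 = -94 + 3200 = 3106$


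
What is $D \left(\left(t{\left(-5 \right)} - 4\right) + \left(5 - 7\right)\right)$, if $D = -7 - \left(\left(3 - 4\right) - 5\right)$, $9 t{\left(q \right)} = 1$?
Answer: $\frac{53}{9} \approx 5.8889$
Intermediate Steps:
$t{\left(q \right)} = \frac{1}{9}$ ($t{\left(q \right)} = \frac{1}{9} \cdot 1 = \frac{1}{9}$)
$D = -1$ ($D = -7 - \left(-1 - 5\right) = -7 - -6 = -7 + 6 = -1$)
$D \left(\left(t{\left(-5 \right)} - 4\right) + \left(5 - 7\right)\right) = - (\left(\frac{1}{9} - 4\right) + \left(5 - 7\right)) = - (- \frac{35}{9} - 2) = \left(-1\right) \left(- \frac{53}{9}\right) = \frac{53}{9}$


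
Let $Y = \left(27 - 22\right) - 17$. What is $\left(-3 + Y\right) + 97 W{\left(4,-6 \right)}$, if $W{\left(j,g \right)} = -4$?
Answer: $-403$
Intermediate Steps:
$Y = -12$ ($Y = 5 - 17 = -12$)
$\left(-3 + Y\right) + 97 W{\left(4,-6 \right)} = \left(-3 - 12\right) + 97 \left(-4\right) = -15 - 388 = -403$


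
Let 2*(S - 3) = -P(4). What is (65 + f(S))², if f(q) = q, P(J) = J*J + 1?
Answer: 14161/4 ≈ 3540.3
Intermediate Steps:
P(J) = 1 + J² (P(J) = J² + 1 = 1 + J²)
S = -11/2 (S = 3 + (-(1 + 4²))/2 = 3 + (-(1 + 16))/2 = 3 + (-1*17)/2 = 3 + (½)*(-17) = 3 - 17/2 = -11/2 ≈ -5.5000)
(65 + f(S))² = (65 - 11/2)² = (119/2)² = 14161/4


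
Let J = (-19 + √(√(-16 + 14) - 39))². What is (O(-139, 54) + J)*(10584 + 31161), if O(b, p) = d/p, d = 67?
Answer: 932305/18 + 41745*(19 - √(-39 + I*√2))² ≈ 1.3314e+7 - 9.8491e+6*I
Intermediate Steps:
O(b, p) = 67/p
J = (-19 + √(-39 + I*√2))² (J = (-19 + √(√(-2) - 39))² = (-19 + √(I*√2 - 39))² = (-19 + √(-39 + I*√2))² ≈ 317.7 - 235.93*I)
(O(-139, 54) + J)*(10584 + 31161) = (67/54 + (19 - √(-39 + I*√2))²)*(10584 + 31161) = (67*(1/54) + (19 - √(-39 + I*√2))²)*41745 = (67/54 + (19 - √(-39 + I*√2))²)*41745 = 932305/18 + 41745*(19 - √(-39 + I*√2))²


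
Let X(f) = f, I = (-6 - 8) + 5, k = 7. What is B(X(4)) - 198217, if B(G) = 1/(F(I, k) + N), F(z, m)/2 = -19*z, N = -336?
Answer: -1189301/6 ≈ -1.9822e+5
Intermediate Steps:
I = -9 (I = -14 + 5 = -9)
F(z, m) = -38*z (F(z, m) = 2*(-19*z) = -38*z)
B(G) = ⅙ (B(G) = 1/(-38*(-9) - 336) = 1/(342 - 336) = 1/6 = ⅙)
B(X(4)) - 198217 = ⅙ - 198217 = -1189301/6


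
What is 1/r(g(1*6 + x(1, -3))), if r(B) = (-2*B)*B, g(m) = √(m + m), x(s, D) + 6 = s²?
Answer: -¼ ≈ -0.25000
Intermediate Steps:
x(s, D) = -6 + s²
g(m) = √2*√m (g(m) = √(2*m) = √2*√m)
r(B) = -2*B²
1/r(g(1*6 + x(1, -3))) = 1/(-2*(√2*√(1*6 + (-6 + 1²)))²) = 1/(-2*(√2*√(6 + (-6 + 1)))²) = 1/(-2*(√2*√(6 - 5))²) = 1/(-2*(√2*√1)²) = 1/(-2*(√2*1)²) = 1/(-2*(√2)²) = 1/(-2*2) = 1/(-4) = -¼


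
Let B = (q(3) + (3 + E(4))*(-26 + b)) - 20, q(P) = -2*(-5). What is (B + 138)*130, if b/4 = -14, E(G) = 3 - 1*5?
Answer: 5980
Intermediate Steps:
E(G) = -2 (E(G) = 3 - 5 = -2)
b = -56 (b = 4*(-14) = -56)
q(P) = 10
B = -92 (B = (10 + (3 - 2)*(-26 - 56)) - 20 = (10 + 1*(-82)) - 20 = (10 - 82) - 20 = -72 - 20 = -92)
(B + 138)*130 = (-92 + 138)*130 = 46*130 = 5980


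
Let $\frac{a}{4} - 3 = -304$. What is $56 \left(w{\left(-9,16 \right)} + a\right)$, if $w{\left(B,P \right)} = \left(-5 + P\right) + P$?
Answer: $-65912$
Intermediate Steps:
$w{\left(B,P \right)} = -5 + 2 P$
$a = -1204$ ($a = 12 + 4 \left(-304\right) = 12 - 1216 = -1204$)
$56 \left(w{\left(-9,16 \right)} + a\right) = 56 \left(\left(-5 + 2 \cdot 16\right) - 1204\right) = 56 \left(\left(-5 + 32\right) - 1204\right) = 56 \left(27 - 1204\right) = 56 \left(-1177\right) = -65912$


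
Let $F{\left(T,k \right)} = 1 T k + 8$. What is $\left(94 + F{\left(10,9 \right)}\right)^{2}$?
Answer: $36864$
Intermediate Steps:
$F{\left(T,k \right)} = 8 + T k$ ($F{\left(T,k \right)} = T k + 8 = 8 + T k$)
$\left(94 + F{\left(10,9 \right)}\right)^{2} = \left(94 + \left(8 + 10 \cdot 9\right)\right)^{2} = \left(94 + \left(8 + 90\right)\right)^{2} = \left(94 + 98\right)^{2} = 192^{2} = 36864$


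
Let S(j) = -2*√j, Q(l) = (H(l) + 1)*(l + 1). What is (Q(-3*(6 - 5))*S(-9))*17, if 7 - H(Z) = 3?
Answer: 1020*I ≈ 1020.0*I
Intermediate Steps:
H(Z) = 4 (H(Z) = 7 - 1*3 = 7 - 3 = 4)
Q(l) = 5 + 5*l (Q(l) = (4 + 1)*(l + 1) = 5*(1 + l) = 5 + 5*l)
(Q(-3*(6 - 5))*S(-9))*17 = ((5 + 5*(-3*(6 - 5)))*(-6*I))*17 = ((5 + 5*(-3*1))*(-6*I))*17 = ((5 + 5*(-3))*(-6*I))*17 = ((5 - 15)*(-6*I))*17 = -(-60)*I*17 = (60*I)*17 = 1020*I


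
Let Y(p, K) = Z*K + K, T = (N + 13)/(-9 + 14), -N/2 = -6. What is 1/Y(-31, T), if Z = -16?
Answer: -1/75 ≈ -0.013333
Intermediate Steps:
N = 12 (N = -2*(-6) = 12)
T = 5 (T = (12 + 13)/(-9 + 14) = 25/5 = 25*(1/5) = 5)
Y(p, K) = -15*K (Y(p, K) = -16*K + K = -15*K)
1/Y(-31, T) = 1/(-15*5) = 1/(-75) = -1/75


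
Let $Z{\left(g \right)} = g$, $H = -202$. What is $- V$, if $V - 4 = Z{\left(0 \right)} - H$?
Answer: $-206$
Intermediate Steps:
$V = 206$ ($V = 4 + \left(0 - -202\right) = 4 + \left(0 + 202\right) = 4 + 202 = 206$)
$- V = \left(-1\right) 206 = -206$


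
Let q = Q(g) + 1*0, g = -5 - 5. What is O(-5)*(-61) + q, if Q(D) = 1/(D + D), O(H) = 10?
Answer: -12201/20 ≈ -610.05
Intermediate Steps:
g = -10
Q(D) = 1/(2*D)
q = -1/20 (q = (1/2)/(-10) + 1*0 = (1/2)*(-1/10) + 0 = -1/20 + 0 = -1/20 ≈ -0.050000)
O(-5)*(-61) + q = 10*(-61) - 1/20 = -610 - 1/20 = -12201/20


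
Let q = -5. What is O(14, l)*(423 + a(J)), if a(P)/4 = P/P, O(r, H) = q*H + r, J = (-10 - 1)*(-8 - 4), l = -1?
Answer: 8113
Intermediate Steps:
J = 132 (J = -11*(-12) = 132)
O(r, H) = r - 5*H (O(r, H) = -5*H + r = r - 5*H)
a(P) = 4 (a(P) = 4*(P/P) = 4*1 = 4)
O(14, l)*(423 + a(J)) = (14 - 5*(-1))*(423 + 4) = (14 + 5)*427 = 19*427 = 8113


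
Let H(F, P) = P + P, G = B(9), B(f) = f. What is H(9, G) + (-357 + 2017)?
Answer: 1678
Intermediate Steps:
G = 9
H(F, P) = 2*P
H(9, G) + (-357 + 2017) = 2*9 + (-357 + 2017) = 18 + 1660 = 1678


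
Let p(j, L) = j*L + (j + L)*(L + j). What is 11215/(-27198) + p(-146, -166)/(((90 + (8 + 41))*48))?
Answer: 134662765/7561044 ≈ 17.810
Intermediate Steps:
p(j, L) = (L + j)² + L*j (p(j, L) = L*j + (L + j)*(L + j) = L*j + (L + j)² = (L + j)² + L*j)
11215/(-27198) + p(-146, -166)/(((90 + (8 + 41))*48)) = 11215/(-27198) + ((-166 - 146)² - 166*(-146))/(((90 + (8 + 41))*48)) = 11215*(-1/27198) + ((-312)² + 24236)/(((90 + 49)*48)) = -11215/27198 + (97344 + 24236)/((139*48)) = -11215/27198 + 121580/6672 = -11215/27198 + 121580*(1/6672) = -11215/27198 + 30395/1668 = 134662765/7561044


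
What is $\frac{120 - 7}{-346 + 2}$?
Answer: $- \frac{113}{344} \approx -0.32849$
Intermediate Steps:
$\frac{120 - 7}{-346 + 2} = \frac{113}{-344} = 113 \left(- \frac{1}{344}\right) = - \frac{113}{344}$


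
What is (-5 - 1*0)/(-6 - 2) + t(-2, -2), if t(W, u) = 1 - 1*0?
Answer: 13/8 ≈ 1.6250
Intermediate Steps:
t(W, u) = 1 (t(W, u) = 1 + 0 = 1)
(-5 - 1*0)/(-6 - 2) + t(-2, -2) = (-5 - 1*0)/(-6 - 2) + 1 = (-5 + 0)/(-8) + 1 = -⅛*(-5) + 1 = 5/8 + 1 = 13/8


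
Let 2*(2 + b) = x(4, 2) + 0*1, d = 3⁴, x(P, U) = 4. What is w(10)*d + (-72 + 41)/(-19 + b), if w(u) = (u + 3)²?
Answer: 260122/19 ≈ 13691.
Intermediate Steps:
w(u) = (3 + u)²
d = 81
b = 0 (b = -2 + (4 + 0*1)/2 = -2 + (4 + 0)/2 = -2 + (½)*4 = -2 + 2 = 0)
w(10)*d + (-72 + 41)/(-19 + b) = (3 + 10)²*81 + (-72 + 41)/(-19 + 0) = 13²*81 - 31/(-19) = 169*81 - 31*(-1/19) = 13689 + 31/19 = 260122/19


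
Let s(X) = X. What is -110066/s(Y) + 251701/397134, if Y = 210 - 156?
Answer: -2427631055/1191402 ≈ -2037.6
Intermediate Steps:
Y = 54
-110066/s(Y) + 251701/397134 = -110066/54 + 251701/397134 = -110066*1/54 + 251701*(1/397134) = -55033/27 + 251701/397134 = -2427631055/1191402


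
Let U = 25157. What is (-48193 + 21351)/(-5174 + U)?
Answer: -26842/19983 ≈ -1.3432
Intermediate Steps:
(-48193 + 21351)/(-5174 + U) = (-48193 + 21351)/(-5174 + 25157) = -26842/19983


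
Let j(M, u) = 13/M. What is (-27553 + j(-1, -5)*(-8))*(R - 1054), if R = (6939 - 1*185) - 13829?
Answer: 223132921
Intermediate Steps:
R = -7075 (R = (6939 - 185) - 13829 = 6754 - 13829 = -7075)
(-27553 + j(-1, -5)*(-8))*(R - 1054) = (-27553 + (13/(-1))*(-8))*(-7075 - 1054) = (-27553 + (13*(-1))*(-8))*(-8129) = (-27553 - 13*(-8))*(-8129) = (-27553 + 104)*(-8129) = -27449*(-8129) = 223132921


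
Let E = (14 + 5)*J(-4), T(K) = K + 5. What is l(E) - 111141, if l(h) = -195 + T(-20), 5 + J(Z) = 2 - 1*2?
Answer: -111351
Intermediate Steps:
T(K) = 5 + K
J(Z) = -5 (J(Z) = -5 + (2 - 1*2) = -5 + (2 - 2) = -5 + 0 = -5)
E = -95 (E = (14 + 5)*(-5) = 19*(-5) = -95)
l(h) = -210 (l(h) = -195 + (5 - 20) = -195 - 15 = -210)
l(E) - 111141 = -210 - 111141 = -111351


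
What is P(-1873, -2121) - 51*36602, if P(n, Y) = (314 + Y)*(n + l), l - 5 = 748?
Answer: 157138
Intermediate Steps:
l = 753 (l = 5 + 748 = 753)
P(n, Y) = (314 + Y)*(753 + n) (P(n, Y) = (314 + Y)*(n + 753) = (314 + Y)*(753 + n))
P(-1873, -2121) - 51*36602 = (236442 + 314*(-1873) + 753*(-2121) - 2121*(-1873)) - 51*36602 = (236442 - 588122 - 1597113 + 3972633) - 1866702 = 2023840 - 1866702 = 157138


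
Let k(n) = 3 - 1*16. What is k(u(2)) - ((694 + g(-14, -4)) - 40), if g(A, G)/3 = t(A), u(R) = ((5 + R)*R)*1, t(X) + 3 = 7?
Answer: -679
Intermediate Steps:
t(X) = 4 (t(X) = -3 + 7 = 4)
u(R) = R*(5 + R) (u(R) = (R*(5 + R))*1 = R*(5 + R))
g(A, G) = 12 (g(A, G) = 3*4 = 12)
k(n) = -13 (k(n) = 3 - 16 = -13)
k(u(2)) - ((694 + g(-14, -4)) - 40) = -13 - ((694 + 12) - 40) = -13 - (706 - 40) = -13 - 1*666 = -13 - 666 = -679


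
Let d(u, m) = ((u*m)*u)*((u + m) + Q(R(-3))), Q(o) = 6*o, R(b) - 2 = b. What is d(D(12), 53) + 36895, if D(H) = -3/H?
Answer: 2371191/64 ≈ 37050.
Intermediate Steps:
R(b) = 2 + b
d(u, m) = m*u²*(-6 + m + u) (d(u, m) = ((u*m)*u)*((u + m) + 6*(2 - 3)) = ((m*u)*u)*((m + u) + 6*(-1)) = (m*u²)*((m + u) - 6) = (m*u²)*(-6 + m + u) = m*u²*(-6 + m + u))
d(D(12), 53) + 36895 = 53*(-3/12)²*(-6 + 53 - 3/12) + 36895 = 53*(-3*1/12)²*(-6 + 53 - 3*1/12) + 36895 = 53*(-¼)²*(-6 + 53 - ¼) + 36895 = 53*(1/16)*(187/4) + 36895 = 9911/64 + 36895 = 2371191/64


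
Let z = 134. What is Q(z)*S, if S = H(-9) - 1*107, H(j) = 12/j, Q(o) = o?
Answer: -43550/3 ≈ -14517.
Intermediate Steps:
S = -325/3 (S = 12/(-9) - 1*107 = 12*(-⅑) - 107 = -4/3 - 107 = -325/3 ≈ -108.33)
Q(z)*S = 134*(-325/3) = -43550/3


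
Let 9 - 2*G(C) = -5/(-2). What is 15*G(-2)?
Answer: 195/4 ≈ 48.750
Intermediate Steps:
G(C) = 13/4 (G(C) = 9/2 - (-5)/(2*(-2)) = 9/2 - (-5)*(-1)/(2*2) = 9/2 - ½*5/2 = 9/2 - 5/4 = 13/4)
15*G(-2) = 15*(13/4) = 195/4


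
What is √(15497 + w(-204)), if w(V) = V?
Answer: √15293 ≈ 123.66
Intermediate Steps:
√(15497 + w(-204)) = √(15497 - 204) = √15293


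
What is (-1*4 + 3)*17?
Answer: -17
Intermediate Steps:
(-1*4 + 3)*17 = (-4 + 3)*17 = -1*17 = -17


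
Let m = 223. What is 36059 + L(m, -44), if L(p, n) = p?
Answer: 36282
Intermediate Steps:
36059 + L(m, -44) = 36059 + 223 = 36282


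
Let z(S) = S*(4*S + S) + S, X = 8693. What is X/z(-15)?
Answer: 8693/1110 ≈ 7.8315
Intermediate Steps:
z(S) = S + 5*S**2 (z(S) = S*(5*S) + S = 5*S**2 + S = S + 5*S**2)
X/z(-15) = 8693/((-15*(1 + 5*(-15)))) = 8693/((-15*(1 - 75))) = 8693/((-15*(-74))) = 8693/1110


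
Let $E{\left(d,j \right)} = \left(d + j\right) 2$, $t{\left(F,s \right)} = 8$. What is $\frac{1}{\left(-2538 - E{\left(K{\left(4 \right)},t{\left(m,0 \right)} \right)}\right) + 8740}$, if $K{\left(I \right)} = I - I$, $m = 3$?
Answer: $\frac{1}{6186} \approx 0.00016166$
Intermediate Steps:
$K{\left(I \right)} = 0$
$E{\left(d,j \right)} = 2 d + 2 j$
$\frac{1}{\left(-2538 - E{\left(K{\left(4 \right)},t{\left(m,0 \right)} \right)}\right) + 8740} = \frac{1}{\left(-2538 - \left(2 \cdot 0 + 2 \cdot 8\right)\right) + 8740} = \frac{1}{\left(-2538 - \left(0 + 16\right)\right) + 8740} = \frac{1}{\left(-2538 - 16\right) + 8740} = \frac{1}{-2554 + 8740} = \frac{1}{6186}$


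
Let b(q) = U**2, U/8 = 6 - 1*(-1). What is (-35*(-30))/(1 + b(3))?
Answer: 1050/3137 ≈ 0.33471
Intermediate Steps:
U = 56 (U = 8*(6 - 1*(-1)) = 8*(6 + 1) = 8*7 = 56)
b(q) = 3136 (b(q) = 56**2 = 3136)
(-35*(-30))/(1 + b(3)) = (-35*(-30))/(1 + 3136) = 1050/3137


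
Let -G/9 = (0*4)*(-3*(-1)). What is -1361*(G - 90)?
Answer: 122490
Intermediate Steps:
G = 0 (G = -9*0*4*(-3*(-1)) = -0*3 = -9*0 = 0)
-1361*(G - 90) = -1361*(0 - 90) = -1361*(-90) = 122490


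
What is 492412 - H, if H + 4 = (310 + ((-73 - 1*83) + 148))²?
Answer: 401212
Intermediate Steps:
H = 91200 (H = -4 + (310 + ((-73 - 1*83) + 148))² = -4 + (310 + ((-73 - 83) + 148))² = -4 + (310 + (-156 + 148))² = -4 + (310 - 8)² = -4 + 302² = -4 + 91204 = 91200)
492412 - H = 492412 - 1*91200 = 492412 - 91200 = 401212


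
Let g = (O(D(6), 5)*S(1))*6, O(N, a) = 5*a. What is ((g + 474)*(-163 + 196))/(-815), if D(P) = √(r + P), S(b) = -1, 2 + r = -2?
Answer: -10692/815 ≈ -13.119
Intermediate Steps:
r = -4 (r = -2 - 2 = -4)
D(P) = √(-4 + P)
g = -150 (g = ((5*5)*(-1))*6 = (25*(-1))*6 = -25*6 = -150)
((g + 474)*(-163 + 196))/(-815) = ((-150 + 474)*(-163 + 196))/(-815) = (324*33)*(-1/815) = 10692*(-1/815) = -10692/815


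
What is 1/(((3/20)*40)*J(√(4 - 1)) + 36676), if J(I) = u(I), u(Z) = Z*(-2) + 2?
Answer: 2293/84125557 + 3*√3/336502228 ≈ 2.7272e-5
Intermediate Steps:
u(Z) = 2 - 2*Z (u(Z) = -2*Z + 2 = 2 - 2*Z)
J(I) = 2 - 2*I
1/(((3/20)*40)*J(√(4 - 1)) + 36676) = 1/(((3/20)*40)*(2 - 2*√(4 - 1)) + 36676) = 1/(((3*(1/20))*40)*(2 - 2*√3) + 36676) = 1/(((3/20)*40)*(2 - 2*√3) + 36676) = 1/(6*(2 - 2*√3) + 36676) = 1/((12 - 12*√3) + 36676) = 1/(36688 - 12*√3)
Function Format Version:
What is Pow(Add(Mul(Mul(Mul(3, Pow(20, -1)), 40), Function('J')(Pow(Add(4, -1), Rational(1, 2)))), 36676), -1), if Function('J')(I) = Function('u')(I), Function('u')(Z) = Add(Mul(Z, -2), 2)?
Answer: Add(Rational(2293, 84125557), Mul(Rational(3, 336502228), Pow(3, Rational(1, 2)))) ≈ 2.7272e-5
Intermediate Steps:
Function('u')(Z) = Add(2, Mul(-2, Z)) (Function('u')(Z) = Add(Mul(-2, Z), 2) = Add(2, Mul(-2, Z)))
Function('J')(I) = Add(2, Mul(-2, I))
Pow(Add(Mul(Mul(Mul(3, Pow(20, -1)), 40), Function('J')(Pow(Add(4, -1), Rational(1, 2)))), 36676), -1) = Pow(Add(Mul(Mul(Mul(3, Pow(20, -1)), 40), Add(2, Mul(-2, Pow(Add(4, -1), Rational(1, 2))))), 36676), -1) = Pow(Add(Mul(Mul(Mul(3, Rational(1, 20)), 40), Add(2, Mul(-2, Pow(3, Rational(1, 2))))), 36676), -1) = Pow(Add(Mul(Mul(Rational(3, 20), 40), Add(2, Mul(-2, Pow(3, Rational(1, 2))))), 36676), -1) = Pow(Add(Mul(6, Add(2, Mul(-2, Pow(3, Rational(1, 2))))), 36676), -1) = Pow(Add(Add(12, Mul(-12, Pow(3, Rational(1, 2)))), 36676), -1) = Pow(Add(36688, Mul(-12, Pow(3, Rational(1, 2)))), -1)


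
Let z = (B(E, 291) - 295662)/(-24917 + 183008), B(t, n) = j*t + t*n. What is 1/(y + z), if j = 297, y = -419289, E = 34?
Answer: -52697/22095364323 ≈ -2.3850e-6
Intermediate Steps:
B(t, n) = 297*t + n*t (B(t, n) = 297*t + t*n = 297*t + n*t)
z = -91890/52697 (z = (34*(297 + 291) - 295662)/(-24917 + 183008) = (34*588 - 295662)/158091 = (19992 - 295662)*(1/158091) = -275670*1/158091 = -91890/52697 ≈ -1.7437)
1/(y + z) = 1/(-419289 - 91890/52697) = 1/(-22095364323/52697) = -52697/22095364323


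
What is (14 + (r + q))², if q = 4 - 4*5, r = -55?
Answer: 3249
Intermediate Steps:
q = -16 (q = 4 - 20 = -16)
(14 + (r + q))² = (14 + (-55 - 16))² = (14 - 71)² = (-57)² = 3249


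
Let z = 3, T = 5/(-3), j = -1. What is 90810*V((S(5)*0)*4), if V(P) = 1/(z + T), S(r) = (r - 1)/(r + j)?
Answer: 136215/2 ≈ 68108.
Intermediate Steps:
S(r) = 1 (S(r) = (r - 1)/(r - 1) = (-1 + r)/(-1 + r) = 1)
T = -5/3 (T = 5*(-⅓) = -5/3 ≈ -1.6667)
V(P) = ¾ (V(P) = 1/(3 - 5/3) = 1/(4/3) = ¾)
90810*V((S(5)*0)*4) = 90810*(¾) = 136215/2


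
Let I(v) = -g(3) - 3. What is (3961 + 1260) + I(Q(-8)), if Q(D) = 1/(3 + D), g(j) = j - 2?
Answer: 5217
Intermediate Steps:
g(j) = -2 + j
I(v) = -4 (I(v) = -(-2 + 3) - 3 = -1*1 - 3 = -1 - 3 = -4)
(3961 + 1260) + I(Q(-8)) = (3961 + 1260) - 4 = 5221 - 4 = 5217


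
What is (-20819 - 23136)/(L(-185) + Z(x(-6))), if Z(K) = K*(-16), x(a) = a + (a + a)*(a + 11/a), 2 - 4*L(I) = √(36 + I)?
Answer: 989866600/31697049 - 175820*I*√149/31697049 ≈ 31.229 - 0.067708*I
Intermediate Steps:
L(I) = ½ - √(36 + I)/4
x(a) = a + 2*a*(a + 11/a) (x(a) = a + (2*a)*(a + 11/a) = a + 2*a*(a + 11/a))
Z(K) = -16*K
(-20819 - 23136)/(L(-185) + Z(x(-6))) = (-20819 - 23136)/((½ - √(36 - 185)/4) - 16*(22 - 6 + 2*(-6)²)) = -43955/((½ - I*√149/4) - 16*(22 - 6 + 2*36)) = -43955/((½ - I*√149/4) - 16*(22 - 6 + 72)) = -43955/((½ - I*√149/4) - 16*88) = -43955/((½ - I*√149/4) - 1408) = -43955/(-2815/2 - I*√149/4)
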